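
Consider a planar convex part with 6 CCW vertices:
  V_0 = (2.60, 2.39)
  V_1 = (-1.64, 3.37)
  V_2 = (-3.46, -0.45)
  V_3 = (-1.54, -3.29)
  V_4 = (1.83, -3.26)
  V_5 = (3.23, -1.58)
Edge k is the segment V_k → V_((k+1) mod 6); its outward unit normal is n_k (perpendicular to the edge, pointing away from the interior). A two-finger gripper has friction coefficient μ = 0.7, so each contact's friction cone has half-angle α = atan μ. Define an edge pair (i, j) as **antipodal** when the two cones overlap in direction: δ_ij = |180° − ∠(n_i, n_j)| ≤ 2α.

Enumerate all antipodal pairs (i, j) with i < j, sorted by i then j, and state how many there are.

α = atan 0.7 = 34.99°;  2α = 69.98°
n_0 = (+0.2252, +0.9743)
n_1 = (-0.9028, +0.4301)
n_2 = (-0.8284, -0.5601)
n_3 = (+0.0089, -1.0000)
n_4 = (+0.7682, -0.6402)
n_5 = (+0.9876, +0.1567)
  (0,1): δ = 102.46°  ·
  (0,2): δ = 42.92°  ✓
  (0,3): δ = 13.52°  ✓
  (0,4): δ = 63.21°  ✓
  (0,5): δ = 112.03°  ·
  (1,2): δ = 120.46°  ·
  (1,3): δ = 64.01°  ✓
  (1,4): δ = 14.33°  ✓
  (1,5): δ = 34.49°  ✓
  (2,3): δ = 123.55°  ·
  (2,4): δ = 73.87°  ·
  (2,5): δ = 25.04°  ✓
  (3,4): δ = 130.32°  ·
  (3,5): δ = 81.49°  ·
  (4,5): δ = 131.18°  ·
antipodal pairs: 7

count = 7; pairs: (0,2), (0,3), (0,4), (1,3), (1,4), (1,5), (2,5)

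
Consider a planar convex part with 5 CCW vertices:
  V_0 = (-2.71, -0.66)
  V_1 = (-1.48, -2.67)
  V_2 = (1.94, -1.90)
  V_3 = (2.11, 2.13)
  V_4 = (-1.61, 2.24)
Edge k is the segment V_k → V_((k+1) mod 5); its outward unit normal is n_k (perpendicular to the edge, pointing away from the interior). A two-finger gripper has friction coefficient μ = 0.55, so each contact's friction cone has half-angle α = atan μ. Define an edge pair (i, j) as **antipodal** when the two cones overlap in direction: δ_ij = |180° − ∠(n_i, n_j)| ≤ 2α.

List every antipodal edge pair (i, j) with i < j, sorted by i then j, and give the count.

count = 5; pairs: (0,2), (0,3), (1,3), (1,4), (2,4)

α = atan 0.55 = 28.81°;  2α = 57.62°
n_0 = (-0.8530, -0.5220)
n_1 = (+0.2196, -0.9756)
n_2 = (+0.9991, -0.0421)
n_3 = (+0.0296, +0.9996)
n_4 = (-0.9350, +0.3547)
  (0,1): δ = 108.78°  ·
  (0,2): δ = 33.88°  ✓
  (0,3): δ = 56.84°  ✓
  (0,4): δ = 127.76°  ·
  (1,2): δ = 105.10°  ·
  (1,3): δ = 14.38°  ✓
  (1,4): δ = 56.54°  ✓
  (2,3): δ = 89.28°  ·
  (2,4): δ = 18.36°  ✓
  (3,4): δ = 109.08°  ·
antipodal pairs: 5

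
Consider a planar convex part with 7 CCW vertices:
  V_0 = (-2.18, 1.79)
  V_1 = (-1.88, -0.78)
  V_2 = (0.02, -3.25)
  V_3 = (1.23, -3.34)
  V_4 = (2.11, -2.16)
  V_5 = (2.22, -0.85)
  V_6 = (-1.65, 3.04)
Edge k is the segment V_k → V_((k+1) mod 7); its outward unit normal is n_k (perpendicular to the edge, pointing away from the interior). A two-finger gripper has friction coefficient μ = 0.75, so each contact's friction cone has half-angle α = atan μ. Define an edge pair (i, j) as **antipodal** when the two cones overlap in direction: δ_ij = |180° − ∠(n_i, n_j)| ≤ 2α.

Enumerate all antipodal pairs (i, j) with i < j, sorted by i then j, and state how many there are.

count = 10; pairs: (0,3), (0,4), (0,5), (1,4), (1,5), (2,5), (2,6), (3,6), (4,6), (5,6)

α = atan 0.75 = 36.87°;  2α = 73.74°
n_0 = (-0.9933, -0.1159)
n_1 = (-0.7926, -0.6097)
n_2 = (-0.0742, -0.9972)
n_3 = (+0.8016, -0.5978)
n_4 = (+0.9965, -0.0837)
n_5 = (+0.7089, +0.7053)
n_6 = (-0.9207, +0.3904)
  (0,1): δ = 149.09°  ·
  (0,2): δ = 100.91°  ·
  (0,3): δ = 43.37°  ✓
  (0,4): δ = 11.46°  ✓
  (0,5): δ = 38.19°  ✓
  (0,6): δ = 150.36°  ·
  (1,2): δ = 131.82°  ·
  (1,3): δ = 74.28°  ·
  (1,4): δ = 42.37°  ✓
  (1,5): δ = 7.28°  ✓
  (1,6): δ = 119.45°  ·
  (2,3): δ = 122.46°  ·
  (2,4): δ = 90.55°  ·
  (2,5): δ = 40.89°  ✓
  (2,6): δ = 71.28°  ✓
  (3,4): δ = 148.09°  ·
  (3,5): δ = 98.43°  ·
  (3,6): δ = 13.74°  ✓
  (4,5): δ = 130.35°  ·
  (4,6): δ = 18.18°  ✓
  (5,6): δ = 67.83°  ✓
antipodal pairs: 10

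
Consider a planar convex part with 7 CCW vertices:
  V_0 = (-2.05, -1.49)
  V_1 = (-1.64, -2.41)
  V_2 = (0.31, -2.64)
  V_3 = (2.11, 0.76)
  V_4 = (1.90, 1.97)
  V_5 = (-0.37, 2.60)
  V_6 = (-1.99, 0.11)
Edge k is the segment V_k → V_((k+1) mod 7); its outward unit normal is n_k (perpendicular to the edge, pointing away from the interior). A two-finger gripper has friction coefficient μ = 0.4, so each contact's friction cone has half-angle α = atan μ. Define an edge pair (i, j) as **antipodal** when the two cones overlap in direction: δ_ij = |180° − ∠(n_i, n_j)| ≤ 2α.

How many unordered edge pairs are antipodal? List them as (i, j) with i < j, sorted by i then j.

count = 6; pairs: (0,3), (1,4), (2,5), (2,6), (3,5), (3,6)

α = atan 0.4 = 21.80°;  2α = 43.60°
n_0 = (-0.9134, -0.4071)
n_1 = (-0.1171, -0.9931)
n_2 = (+0.8838, -0.4679)
n_3 = (+0.9853, +0.1710)
n_4 = (+0.2674, +0.9636)
n_5 = (-0.8382, +0.5453)
n_6 = (-0.9993, +0.0375)
  (0,1): δ = 120.75°  ·
  (0,2): δ = 51.92°  ·
  (0,3): δ = 14.17°  ✓
  (0,4): δ = 50.47°  ·
  (0,5): δ = 122.93°  ·
  (0,6): δ = 153.83°  ·
  (1,2): δ = 111.17°  ·
  (1,3): δ = 73.43°  ·
  (1,4): δ = 8.78°  ✓
  (1,5): δ = 63.68°  ·
  (1,6): δ = 94.58°  ·
  (2,3): δ = 142.26°  ·
  (2,4): δ = 77.61°  ·
  (2,5): δ = 5.15°  ✓
  (2,6): δ = 25.75°  ✓
  (3,4): δ = 115.36°  ·
  (3,5): δ = 42.89°  ✓
  (3,6): δ = 11.99°  ✓
  (4,5): δ = 107.54°  ·
  (4,6): δ = 76.64°  ·
  (5,6): δ = 149.10°  ·
antipodal pairs: 6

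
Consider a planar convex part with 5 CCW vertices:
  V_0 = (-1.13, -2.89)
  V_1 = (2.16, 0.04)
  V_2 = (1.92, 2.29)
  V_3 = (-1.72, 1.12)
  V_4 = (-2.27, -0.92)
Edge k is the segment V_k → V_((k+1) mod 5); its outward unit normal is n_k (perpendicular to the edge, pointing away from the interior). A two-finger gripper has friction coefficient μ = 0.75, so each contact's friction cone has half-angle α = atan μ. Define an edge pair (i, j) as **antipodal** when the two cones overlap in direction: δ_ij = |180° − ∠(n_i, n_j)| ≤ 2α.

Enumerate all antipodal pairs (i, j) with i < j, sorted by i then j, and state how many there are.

α = atan 0.75 = 36.87°;  2α = 73.74°
n_0 = (+0.6651, -0.7468)
n_1 = (+0.9944, +0.1061)
n_2 = (-0.3060, +0.9520)
n_3 = (-0.9655, +0.2603)
n_4 = (-0.8655, -0.5009)
  (0,1): δ = 125.60°  ·
  (0,2): δ = 23.87°  ✓
  (0,3): δ = 33.22°  ✓
  (0,4): δ = 78.37°  ·
  (1,2): δ = 78.27°  ·
  (1,3): δ = 21.18°  ✓
  (1,4): δ = 23.97°  ✓
  (2,3): δ = 122.91°  ·
  (2,4): δ = 77.76°  ·
  (3,4): δ = 134.85°  ·
antipodal pairs: 4

count = 4; pairs: (0,2), (0,3), (1,3), (1,4)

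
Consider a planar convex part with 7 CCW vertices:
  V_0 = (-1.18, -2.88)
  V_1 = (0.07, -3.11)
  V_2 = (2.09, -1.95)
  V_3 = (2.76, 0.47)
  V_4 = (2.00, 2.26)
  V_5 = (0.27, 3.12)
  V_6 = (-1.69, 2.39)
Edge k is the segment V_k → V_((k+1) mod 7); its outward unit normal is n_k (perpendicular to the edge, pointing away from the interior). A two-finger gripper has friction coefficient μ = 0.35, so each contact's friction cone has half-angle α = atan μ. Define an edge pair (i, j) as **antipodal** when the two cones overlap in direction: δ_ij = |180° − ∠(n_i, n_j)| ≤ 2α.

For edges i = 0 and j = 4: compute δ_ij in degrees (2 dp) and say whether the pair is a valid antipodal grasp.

α = atan 0.35 = 19.29°;  2α = 38.58°
edge 0: e_0 = (+1.25, -0.23);  n_0 = (-0.1810, -0.9835)
edge 4: e_4 = (-1.73, +0.86);  n_4 = (+0.4451, +0.8955)
∠(n_0, n_4) = 163.99°
δ = |180° − 163.99°| = 16.01°
16.01° ≤ 2α = 38.58°  →  valid

δ = 16.01°, valid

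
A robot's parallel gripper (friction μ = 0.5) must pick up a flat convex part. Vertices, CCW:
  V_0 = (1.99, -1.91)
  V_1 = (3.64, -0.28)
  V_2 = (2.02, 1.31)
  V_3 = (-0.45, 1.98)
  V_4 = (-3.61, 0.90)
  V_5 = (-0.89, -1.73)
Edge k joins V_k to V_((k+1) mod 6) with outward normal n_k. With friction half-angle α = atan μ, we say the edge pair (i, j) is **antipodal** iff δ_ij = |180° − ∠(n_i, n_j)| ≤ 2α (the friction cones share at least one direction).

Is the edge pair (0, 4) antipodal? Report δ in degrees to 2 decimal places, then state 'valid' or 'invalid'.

δ = 91.31°, invalid

α = atan 0.5 = 26.57°;  2α = 53.13°
edge 0: e_0 = (+1.65, +1.63);  n_0 = (+0.7028, -0.7114)
edge 4: e_4 = (+2.72, -2.63);  n_4 = (-0.6951, -0.7189)
∠(n_0, n_4) = 88.69°
δ = |180° − 88.69°| = 91.31°
91.31° > 2α = 53.13°  →  invalid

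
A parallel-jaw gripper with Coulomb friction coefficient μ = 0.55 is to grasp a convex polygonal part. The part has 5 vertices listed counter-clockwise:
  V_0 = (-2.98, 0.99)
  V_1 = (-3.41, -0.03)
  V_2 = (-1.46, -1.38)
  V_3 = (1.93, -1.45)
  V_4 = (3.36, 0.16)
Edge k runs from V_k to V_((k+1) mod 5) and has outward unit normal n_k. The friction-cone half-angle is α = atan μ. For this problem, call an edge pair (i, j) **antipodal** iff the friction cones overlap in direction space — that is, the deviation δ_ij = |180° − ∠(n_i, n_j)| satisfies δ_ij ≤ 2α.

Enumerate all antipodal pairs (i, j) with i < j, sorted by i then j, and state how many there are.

α = atan 0.55 = 28.81°;  2α = 57.62°
n_0 = (-0.9215, +0.3885)
n_1 = (-0.5692, -0.8222)
n_2 = (-0.0206, -0.9998)
n_3 = (+0.7477, -0.6641)
n_4 = (+0.1298, +0.9915)
  (0,1): δ = 101.84°  ·
  (0,2): δ = 68.32°  ·
  (0,3): δ = 18.75°  ✓
  (0,4): δ = 105.40°  ·
  (1,2): δ = 146.49°  ·
  (1,3): δ = 96.92°  ·
  (1,4): δ = 27.24°  ✓
  (2,3): δ = 130.43°  ·
  (2,4): δ = 6.28°  ✓
  (3,4): δ = 55.85°  ✓
antipodal pairs: 4

count = 4; pairs: (0,3), (1,4), (2,4), (3,4)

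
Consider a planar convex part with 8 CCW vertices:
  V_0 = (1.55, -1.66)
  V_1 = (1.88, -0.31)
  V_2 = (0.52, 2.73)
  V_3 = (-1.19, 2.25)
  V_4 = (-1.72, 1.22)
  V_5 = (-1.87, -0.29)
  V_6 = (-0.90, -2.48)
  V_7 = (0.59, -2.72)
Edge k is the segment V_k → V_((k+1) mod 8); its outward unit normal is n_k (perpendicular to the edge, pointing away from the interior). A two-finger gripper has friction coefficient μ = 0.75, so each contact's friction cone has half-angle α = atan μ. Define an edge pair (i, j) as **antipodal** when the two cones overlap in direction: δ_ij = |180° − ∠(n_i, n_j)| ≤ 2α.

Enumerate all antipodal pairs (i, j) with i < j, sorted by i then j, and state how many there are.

α = atan 0.75 = 36.87°;  2α = 73.74°
n_0 = (+0.9714, -0.2375)
n_1 = (+0.9128, +0.4084)
n_2 = (-0.2703, +0.9628)
n_3 = (-0.8892, +0.4575)
n_4 = (-0.9951, +0.0989)
n_5 = (-0.9143, -0.4050)
n_6 = (-0.1590, -0.9873)
n_7 = (+0.7412, -0.6713)
  (0,1): δ = 142.16°  ·
  (0,2): δ = 60.58°  ✓
  (0,3): δ = 13.49°  ✓
  (0,4): δ = 8.06°  ✓
  (0,5): δ = 37.63°  ✓
  (0,6): δ = 94.59°  ·
  (0,7): δ = 151.57°  ·
  (1,2): δ = 98.42°  ·
  (1,3): δ = 51.33°  ✓
  (1,4): δ = 29.78°  ✓
  (1,5): δ = 0.21°  ✓
  (1,6): δ = 56.75°  ✓
  (1,7): δ = 113.73°  ·
  (2,3): δ = 132.91°  ·
  (2,4): δ = 111.35°  ·
  (2,5): δ = 81.79°  ·
  (2,6): δ = 24.83°  ✓
  (2,7): δ = 32.15°  ✓
  (3,4): δ = 158.44°  ·
  (3,5): δ = 128.88°  ·
  (3,6): δ = 71.92°  ✓
  (3,7): δ = 14.94°  ✓
  (4,5): δ = 150.44°  ·
  (4,6): δ = 93.48°  ·
  (4,7): δ = 36.49°  ✓
  (5,6): δ = 123.04°  ·
  (5,7): δ = 66.06°  ✓
  (6,7): δ = 123.02°  ·
antipodal pairs: 14

count = 14; pairs: (0,2), (0,3), (0,4), (0,5), (1,3), (1,4), (1,5), (1,6), (2,6), (2,7), (3,6), (3,7), (4,7), (5,7)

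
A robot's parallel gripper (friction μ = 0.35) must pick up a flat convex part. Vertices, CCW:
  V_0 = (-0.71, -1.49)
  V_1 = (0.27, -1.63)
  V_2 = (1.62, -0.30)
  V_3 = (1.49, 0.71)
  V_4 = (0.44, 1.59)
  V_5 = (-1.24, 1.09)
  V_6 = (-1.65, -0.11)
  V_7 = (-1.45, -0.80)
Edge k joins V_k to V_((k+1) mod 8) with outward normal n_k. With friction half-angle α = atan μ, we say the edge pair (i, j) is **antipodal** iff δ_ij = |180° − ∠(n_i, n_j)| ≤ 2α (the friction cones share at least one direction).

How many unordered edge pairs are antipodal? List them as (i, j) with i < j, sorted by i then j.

α = atan 0.35 = 19.29°;  2α = 38.58°
n_0 = (-0.1414, -0.9899)
n_1 = (+0.7018, -0.7124)
n_2 = (+0.9918, +0.1277)
n_3 = (+0.6423, +0.7664)
n_4 = (-0.2853, +0.9585)
n_5 = (-0.9463, +0.3233)
n_6 = (-0.9605, -0.2784)
n_7 = (-0.6820, -0.7314)
  (0,1): δ = 127.30°  ·
  (0,2): δ = 74.54°  ·
  (0,3): δ = 31.84°  ✓
  (0,4): δ = 24.70°  ✓
  (0,5): δ = 79.27°  ·
  (0,6): δ = 114.29°  ·
  (0,7): δ = 145.13°  ·
  (1,2): δ = 127.24°  ·
  (1,3): δ = 84.54°  ·
  (1,4): δ = 28.00°  ✓
  (1,5): δ = 26.56°  ✓
  (1,6): δ = 61.59°  ·
  (1,7): δ = 92.43°  ·
  (2,3): δ = 137.30°  ·
  (2,4): δ = 80.76°  ·
  (2,5): δ = 26.20°  ✓
  (2,6): δ = 8.83°  ✓
  (2,7): δ = 39.67°  ·
  (3,4): δ = 123.46°  ·
  (3,5): δ = 68.90°  ·
  (3,6): δ = 33.87°  ✓
  (3,7): δ = 3.03°  ✓
  (4,5): δ = 125.44°  ·
  (4,6): δ = 90.41°  ·
  (4,7): δ = 59.57°  ·
  (5,6): δ = 144.97°  ·
  (5,7): δ = 114.13°  ·
  (6,7): δ = 149.16°  ·
antipodal pairs: 8

count = 8; pairs: (0,3), (0,4), (1,4), (1,5), (2,5), (2,6), (3,6), (3,7)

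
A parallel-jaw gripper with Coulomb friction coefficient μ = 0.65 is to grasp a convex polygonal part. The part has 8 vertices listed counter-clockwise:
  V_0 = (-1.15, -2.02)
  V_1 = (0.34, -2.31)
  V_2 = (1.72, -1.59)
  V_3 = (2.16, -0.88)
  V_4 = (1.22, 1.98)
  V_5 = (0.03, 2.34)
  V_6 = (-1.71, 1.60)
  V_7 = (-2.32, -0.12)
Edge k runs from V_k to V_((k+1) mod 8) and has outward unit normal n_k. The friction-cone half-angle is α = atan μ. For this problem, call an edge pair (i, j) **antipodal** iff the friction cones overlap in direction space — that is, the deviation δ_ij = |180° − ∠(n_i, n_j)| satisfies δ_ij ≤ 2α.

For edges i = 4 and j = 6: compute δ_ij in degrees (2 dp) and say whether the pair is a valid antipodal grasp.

α = atan 0.65 = 33.02°;  2α = 66.05°
edge 4: e_4 = (-1.19, +0.36);  n_4 = (+0.2896, +0.9572)
edge 6: e_6 = (-0.61, -1.72);  n_6 = (-0.9425, +0.3343)
∠(n_4, n_6) = 87.30°
δ = |180° − 87.30°| = 92.70°
92.70° > 2α = 66.05°  →  invalid

δ = 92.70°, invalid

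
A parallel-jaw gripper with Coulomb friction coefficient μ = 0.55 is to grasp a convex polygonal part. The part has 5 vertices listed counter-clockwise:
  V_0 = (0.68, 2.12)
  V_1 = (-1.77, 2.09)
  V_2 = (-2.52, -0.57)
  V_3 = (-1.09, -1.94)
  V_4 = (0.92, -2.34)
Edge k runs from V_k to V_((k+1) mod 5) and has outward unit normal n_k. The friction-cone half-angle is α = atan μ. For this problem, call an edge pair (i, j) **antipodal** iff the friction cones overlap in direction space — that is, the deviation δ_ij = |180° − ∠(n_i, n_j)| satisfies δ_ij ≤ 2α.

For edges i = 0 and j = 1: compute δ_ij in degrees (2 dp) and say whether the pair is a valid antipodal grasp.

δ = 106.45°, invalid

α = atan 0.55 = 28.81°;  2α = 57.62°
edge 0: e_0 = (-2.45, -0.03);  n_0 = (-0.0122, +0.9999)
edge 1: e_1 = (-0.75, -2.66);  n_1 = (-0.9625, +0.2714)
∠(n_0, n_1) = 73.55°
δ = |180° − 73.55°| = 106.45°
106.45° > 2α = 57.62°  →  invalid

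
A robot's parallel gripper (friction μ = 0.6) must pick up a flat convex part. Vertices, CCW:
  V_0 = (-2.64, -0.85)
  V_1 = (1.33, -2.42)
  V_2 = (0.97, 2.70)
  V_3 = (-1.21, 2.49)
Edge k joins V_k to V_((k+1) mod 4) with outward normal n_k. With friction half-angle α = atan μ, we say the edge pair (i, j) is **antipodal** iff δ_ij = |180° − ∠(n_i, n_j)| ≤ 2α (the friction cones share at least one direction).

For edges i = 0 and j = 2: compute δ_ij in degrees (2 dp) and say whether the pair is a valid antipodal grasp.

α = atan 0.6 = 30.96°;  2α = 61.93°
edge 0: e_0 = (+3.97, -1.57);  n_0 = (-0.3678, -0.9299)
edge 2: e_2 = (-2.18, -0.21);  n_2 = (-0.0959, +0.9954)
∠(n_0, n_2) = 152.92°
δ = |180° − 152.92°| = 27.08°
27.08° ≤ 2α = 61.93°  →  valid

δ = 27.08°, valid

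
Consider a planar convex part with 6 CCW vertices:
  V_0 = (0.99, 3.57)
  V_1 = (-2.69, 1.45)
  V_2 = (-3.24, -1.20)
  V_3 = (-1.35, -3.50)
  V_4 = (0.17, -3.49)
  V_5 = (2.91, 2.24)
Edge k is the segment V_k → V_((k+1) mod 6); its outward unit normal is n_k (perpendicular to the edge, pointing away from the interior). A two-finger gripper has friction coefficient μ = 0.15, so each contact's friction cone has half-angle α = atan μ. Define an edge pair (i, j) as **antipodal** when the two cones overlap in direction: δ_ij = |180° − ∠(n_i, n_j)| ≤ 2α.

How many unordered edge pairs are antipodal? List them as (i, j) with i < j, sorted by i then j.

count = 2; pairs: (1,4), (2,5)

α = atan 0.15 = 8.53°;  2α = 17.06°
n_0 = (-0.4992, +0.8665)
n_1 = (-0.9791, +0.2032)
n_2 = (-0.7726, -0.6349)
n_3 = (+0.0066, -1.0000)
n_4 = (+0.9022, -0.4314)
n_5 = (+0.5694, +0.8220)
  (0,1): δ = 131.67°  ·
  (0,2): δ = 80.53°  ·
  (0,3): δ = 29.57°  ·
  (0,4): δ = 34.50°  ·
  (0,5): δ = 115.34°  ·
  (1,2): δ = 128.86°  ·
  (1,3): δ = 77.90°  ·
  (1,4): δ = 13.83°  ✓
  (1,5): δ = 67.01°  ·
  (2,3): δ = 129.03°  ·
  (2,4): δ = 64.97°  ·
  (2,5): δ = 15.88°  ✓
  (3,4): δ = 115.93°  ·
  (3,5): δ = 35.09°  ·
  (4,5): δ = 99.15°  ·
antipodal pairs: 2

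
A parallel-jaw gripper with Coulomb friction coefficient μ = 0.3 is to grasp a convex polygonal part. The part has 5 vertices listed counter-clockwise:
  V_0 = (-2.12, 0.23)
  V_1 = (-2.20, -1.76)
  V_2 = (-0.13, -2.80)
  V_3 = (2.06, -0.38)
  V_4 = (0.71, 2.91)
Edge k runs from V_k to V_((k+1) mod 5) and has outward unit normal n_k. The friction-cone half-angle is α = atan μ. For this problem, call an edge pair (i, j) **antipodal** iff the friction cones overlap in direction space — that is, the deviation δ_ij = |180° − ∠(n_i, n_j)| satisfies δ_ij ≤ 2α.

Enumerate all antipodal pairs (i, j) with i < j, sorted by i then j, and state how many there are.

count = 2; pairs: (0,3), (2,4)

α = atan 0.3 = 16.70°;  2α = 33.40°
n_0 = (-0.9992, +0.0402)
n_1 = (-0.4489, -0.8936)
n_2 = (+0.7415, -0.6710)
n_3 = (+0.9251, +0.3796)
n_4 = (-0.6876, +0.7261)
  (0,1): δ = 114.37°  ·
  (0,2): δ = 39.84°  ·
  (0,3): δ = 24.61°  ✓
  (0,4): δ = 135.74°  ·
  (1,2): δ = 105.47°  ·
  (1,3): δ = 41.01°  ·
  (1,4): δ = 70.12°  ·
  (2,3): δ = 115.55°  ·
  (2,4): δ = 4.42°  ✓
  (3,4): δ = 68.87°  ·
antipodal pairs: 2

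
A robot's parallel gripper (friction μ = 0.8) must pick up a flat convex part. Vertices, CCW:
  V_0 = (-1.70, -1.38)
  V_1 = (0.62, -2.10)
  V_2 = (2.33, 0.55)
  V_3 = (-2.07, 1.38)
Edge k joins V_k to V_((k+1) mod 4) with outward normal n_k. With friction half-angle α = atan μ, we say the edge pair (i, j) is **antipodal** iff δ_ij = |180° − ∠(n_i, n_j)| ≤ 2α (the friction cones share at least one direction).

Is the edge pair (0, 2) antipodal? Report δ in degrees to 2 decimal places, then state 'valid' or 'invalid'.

δ = 6.56°, valid

α = atan 0.8 = 38.66°;  2α = 77.32°
edge 0: e_0 = (+2.32, -0.72);  n_0 = (-0.2964, -0.9551)
edge 2: e_2 = (-4.40, +0.83);  n_2 = (+0.1854, +0.9827)
∠(n_0, n_2) = 173.44°
δ = |180° − 173.44°| = 6.56°
6.56° ≤ 2α = 77.32°  →  valid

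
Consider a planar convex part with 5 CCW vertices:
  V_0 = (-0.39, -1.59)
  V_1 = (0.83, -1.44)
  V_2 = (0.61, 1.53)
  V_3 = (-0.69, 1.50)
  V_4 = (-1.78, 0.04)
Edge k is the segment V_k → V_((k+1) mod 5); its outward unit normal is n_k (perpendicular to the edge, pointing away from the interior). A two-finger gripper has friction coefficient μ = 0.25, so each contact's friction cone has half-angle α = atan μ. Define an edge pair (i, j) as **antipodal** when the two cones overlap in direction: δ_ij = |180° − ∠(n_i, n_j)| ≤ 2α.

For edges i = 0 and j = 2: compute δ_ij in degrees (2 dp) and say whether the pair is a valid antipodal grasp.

δ = 5.69°, valid

α = atan 0.25 = 14.04°;  2α = 28.07°
edge 0: e_0 = (+1.22, +0.15);  n_0 = (+0.1220, -0.9925)
edge 2: e_2 = (-1.30, -0.03);  n_2 = (-0.0231, +0.9997)
∠(n_0, n_2) = 174.31°
δ = |180° − 174.31°| = 5.69°
5.69° ≤ 2α = 28.07°  →  valid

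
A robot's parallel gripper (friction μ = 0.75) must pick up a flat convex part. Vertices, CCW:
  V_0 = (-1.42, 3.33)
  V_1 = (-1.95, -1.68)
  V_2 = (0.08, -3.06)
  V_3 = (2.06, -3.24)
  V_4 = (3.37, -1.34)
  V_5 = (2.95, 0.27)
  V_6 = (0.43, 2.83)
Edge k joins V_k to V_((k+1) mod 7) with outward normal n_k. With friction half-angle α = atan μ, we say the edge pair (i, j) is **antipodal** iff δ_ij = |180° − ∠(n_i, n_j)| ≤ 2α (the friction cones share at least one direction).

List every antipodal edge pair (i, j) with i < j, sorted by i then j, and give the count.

count = 10; pairs: (0,3), (0,4), (0,5), (1,4), (1,5), (1,6), (2,4), (2,5), (2,6), (3,6)

α = atan 0.75 = 36.87°;  2α = 73.74°
n_0 = (-0.9945, +0.1052)
n_1 = (-0.5622, -0.8270)
n_2 = (-0.0905, -0.9959)
n_3 = (+0.8233, -0.5676)
n_4 = (+0.9676, +0.2524)
n_5 = (+0.7127, +0.7015)
n_6 = (+0.2609, +0.9654)
  (0,1): δ = 118.17°  ·
  (0,2): δ = 89.16°  ·
  (0,3): δ = 28.55°  ✓
  (0,4): δ = 20.66°  ✓
  (0,5): δ = 50.59°  ✓
  (0,6): δ = 80.91°  ·
  (1,2): δ = 150.99°  ·
  (1,3): δ = 90.38°  ·
  (1,4): δ = 41.17°  ✓
  (1,5): δ = 11.24°  ✓
  (1,6): δ = 19.08°  ✓
  (2,3): δ = 119.39°  ·
  (2,4): δ = 70.18°  ✓
  (2,5): δ = 40.26°  ✓
  (2,6): δ = 9.93°  ✓
  (3,4): δ = 130.79°  ·
  (3,5): δ = 100.87°  ·
  (3,6): δ = 70.54°  ✓
  (4,5): δ = 150.07°  ·
  (4,6): δ = 119.74°  ·
  (5,6): δ = 149.67°  ·
antipodal pairs: 10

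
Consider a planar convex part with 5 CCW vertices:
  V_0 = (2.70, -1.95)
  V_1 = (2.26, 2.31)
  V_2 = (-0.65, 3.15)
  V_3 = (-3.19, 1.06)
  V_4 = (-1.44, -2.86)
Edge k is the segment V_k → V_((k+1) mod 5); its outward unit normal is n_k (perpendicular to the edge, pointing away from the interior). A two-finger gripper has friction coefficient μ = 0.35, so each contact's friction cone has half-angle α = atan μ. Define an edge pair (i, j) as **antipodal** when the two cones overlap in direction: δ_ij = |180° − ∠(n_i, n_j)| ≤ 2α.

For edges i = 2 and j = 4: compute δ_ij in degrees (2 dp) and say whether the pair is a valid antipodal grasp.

δ = 27.05°, valid

α = atan 0.35 = 19.29°;  2α = 38.58°
edge 2: e_2 = (-2.54, -2.09);  n_2 = (-0.6354, +0.7722)
edge 4: e_4 = (+4.14, +0.91);  n_4 = (+0.2147, -0.9767)
∠(n_2, n_4) = 152.95°
δ = |180° − 152.95°| = 27.05°
27.05° ≤ 2α = 38.58°  →  valid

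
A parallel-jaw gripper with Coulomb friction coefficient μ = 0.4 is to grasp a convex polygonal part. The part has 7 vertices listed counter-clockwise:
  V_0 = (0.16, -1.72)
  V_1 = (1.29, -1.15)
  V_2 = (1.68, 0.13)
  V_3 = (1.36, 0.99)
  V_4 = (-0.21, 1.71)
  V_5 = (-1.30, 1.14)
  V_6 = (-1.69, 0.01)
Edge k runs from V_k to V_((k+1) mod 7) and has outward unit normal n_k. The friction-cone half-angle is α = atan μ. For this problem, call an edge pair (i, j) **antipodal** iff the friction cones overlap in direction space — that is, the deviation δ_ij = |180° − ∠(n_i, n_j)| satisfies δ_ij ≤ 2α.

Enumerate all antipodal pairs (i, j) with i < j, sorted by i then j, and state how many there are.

count = 5; pairs: (0,4), (1,5), (2,5), (2,6), (3,6)

α = atan 0.4 = 21.80°;  2α = 43.60°
n_0 = (+0.4504, -0.8928)
n_1 = (+0.9566, -0.2915)
n_2 = (+0.9372, +0.3487)
n_3 = (+0.4169, +0.9090)
n_4 = (-0.4634, +0.8861)
n_5 = (-0.9453, +0.3262)
n_6 = (-0.6830, -0.7304)
  (0,1): δ = 133.71°  ·
  (0,2): δ = 96.36°  ·
  (0,3): δ = 51.40°  ·
  (0,4): δ = 0.84°  ✓
  (0,5): δ = 44.19°  ·
  (0,6): δ = 110.15°  ·
  (1,2): δ = 142.64°  ·
  (1,3): δ = 97.69°  ·
  (1,4): δ = 45.45°  ·
  (1,5): δ = 2.10°  ✓
  (1,6): δ = 63.87°  ·
  (2,3): δ = 135.05°  ·
  (2,4): δ = 82.80°  ·
  (2,5): δ = 39.45°  ✓
  (2,6): δ = 26.51°  ✓
  (3,4): δ = 127.76°  ·
  (3,5): δ = 84.41°  ·
  (3,6): δ = 18.44°  ✓
  (4,5): δ = 136.65°  ·
  (4,6): δ = 70.69°  ·
  (5,6): δ = 114.04°  ·
antipodal pairs: 5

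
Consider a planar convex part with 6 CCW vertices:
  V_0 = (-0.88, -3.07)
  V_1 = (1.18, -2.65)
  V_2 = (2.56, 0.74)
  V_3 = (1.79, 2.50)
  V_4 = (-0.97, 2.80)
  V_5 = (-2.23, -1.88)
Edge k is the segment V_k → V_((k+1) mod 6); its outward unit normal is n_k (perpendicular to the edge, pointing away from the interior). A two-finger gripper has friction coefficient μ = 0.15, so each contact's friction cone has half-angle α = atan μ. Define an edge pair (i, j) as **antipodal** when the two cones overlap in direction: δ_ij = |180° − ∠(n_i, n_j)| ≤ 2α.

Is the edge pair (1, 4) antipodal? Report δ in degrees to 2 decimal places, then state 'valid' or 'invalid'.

α = atan 0.15 = 8.53°;  2α = 17.06°
edge 1: e_1 = (+1.38, +3.39);  n_1 = (+0.9262, -0.3770)
edge 4: e_4 = (-1.26, -4.68);  n_4 = (-0.9656, +0.2600)
∠(n_1, n_4) = 172.92°
δ = |180° − 172.92°| = 7.08°
7.08° ≤ 2α = 17.06°  →  valid

δ = 7.08°, valid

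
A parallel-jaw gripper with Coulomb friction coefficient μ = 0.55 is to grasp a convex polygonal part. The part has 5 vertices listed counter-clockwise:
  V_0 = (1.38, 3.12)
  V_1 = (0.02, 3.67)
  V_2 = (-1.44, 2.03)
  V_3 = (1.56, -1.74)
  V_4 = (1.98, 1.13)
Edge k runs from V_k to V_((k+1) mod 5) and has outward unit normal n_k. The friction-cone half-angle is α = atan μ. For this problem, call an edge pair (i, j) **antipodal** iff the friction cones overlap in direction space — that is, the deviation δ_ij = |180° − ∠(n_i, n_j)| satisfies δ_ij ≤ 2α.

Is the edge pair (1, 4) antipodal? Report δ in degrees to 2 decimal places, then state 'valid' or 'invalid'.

α = atan 0.55 = 28.81°;  2α = 57.62°
edge 1: e_1 = (-1.46, -1.64);  n_1 = (-0.7469, +0.6649)
edge 4: e_4 = (-0.60, +1.99);  n_4 = (+0.9574, +0.2887)
∠(n_1, n_4) = 121.54°
δ = |180° − 121.54°| = 58.46°
58.46° > 2α = 57.62°  →  invalid

δ = 58.46°, invalid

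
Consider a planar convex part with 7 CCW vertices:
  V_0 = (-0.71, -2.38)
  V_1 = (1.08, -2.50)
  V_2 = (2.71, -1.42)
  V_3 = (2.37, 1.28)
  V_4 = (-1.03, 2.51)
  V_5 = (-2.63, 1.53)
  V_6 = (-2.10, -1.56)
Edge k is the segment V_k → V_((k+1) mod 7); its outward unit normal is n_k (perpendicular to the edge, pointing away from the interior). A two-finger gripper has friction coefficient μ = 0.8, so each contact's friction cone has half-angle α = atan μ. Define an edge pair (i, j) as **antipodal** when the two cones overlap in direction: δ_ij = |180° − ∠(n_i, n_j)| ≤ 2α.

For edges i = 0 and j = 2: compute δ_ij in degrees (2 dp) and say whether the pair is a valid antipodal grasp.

α = atan 0.8 = 38.66°;  2α = 77.32°
edge 0: e_0 = (+1.79, -0.12);  n_0 = (-0.0669, -0.9978)
edge 2: e_2 = (-0.34, +2.70);  n_2 = (+0.9922, +0.1249)
∠(n_0, n_2) = 101.01°
δ = |180° − 101.01°| = 78.99°
78.99° > 2α = 77.32°  →  invalid

δ = 78.99°, invalid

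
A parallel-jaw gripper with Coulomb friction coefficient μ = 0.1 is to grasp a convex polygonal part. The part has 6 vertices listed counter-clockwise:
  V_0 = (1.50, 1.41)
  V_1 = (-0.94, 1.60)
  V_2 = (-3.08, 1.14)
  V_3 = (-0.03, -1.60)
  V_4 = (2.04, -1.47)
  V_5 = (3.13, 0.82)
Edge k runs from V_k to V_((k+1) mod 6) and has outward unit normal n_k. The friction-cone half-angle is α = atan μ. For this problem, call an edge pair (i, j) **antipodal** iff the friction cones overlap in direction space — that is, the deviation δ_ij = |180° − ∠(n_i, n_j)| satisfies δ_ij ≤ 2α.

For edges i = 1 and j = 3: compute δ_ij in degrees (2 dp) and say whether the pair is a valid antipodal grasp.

δ = 8.54°, valid

α = atan 0.1 = 5.71°;  2α = 11.42°
edge 1: e_1 = (-2.14, -0.46);  n_1 = (-0.2102, +0.9777)
edge 3: e_3 = (+2.07, +0.13);  n_3 = (+0.0627, -0.9980)
∠(n_1, n_3) = 171.46°
δ = |180° − 171.46°| = 8.54°
8.54° ≤ 2α = 11.42°  →  valid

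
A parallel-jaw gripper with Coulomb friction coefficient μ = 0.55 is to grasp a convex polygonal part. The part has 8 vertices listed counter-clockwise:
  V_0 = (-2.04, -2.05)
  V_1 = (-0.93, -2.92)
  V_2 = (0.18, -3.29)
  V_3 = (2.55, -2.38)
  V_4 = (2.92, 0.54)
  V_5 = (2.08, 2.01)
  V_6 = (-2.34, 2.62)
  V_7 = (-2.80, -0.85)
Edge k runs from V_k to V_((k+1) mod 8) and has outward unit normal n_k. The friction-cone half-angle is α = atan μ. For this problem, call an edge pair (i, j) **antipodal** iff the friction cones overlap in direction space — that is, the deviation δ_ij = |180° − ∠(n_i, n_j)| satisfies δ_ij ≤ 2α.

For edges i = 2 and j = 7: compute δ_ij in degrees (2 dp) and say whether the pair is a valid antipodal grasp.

α = atan 0.55 = 28.81°;  2α = 57.62°
edge 2: e_2 = (+2.37, +0.91);  n_2 = (+0.3585, -0.9335)
edge 7: e_7 = (+0.76, -1.20);  n_7 = (-0.8448, -0.5351)
∠(n_2, n_7) = 78.66°
δ = |180° − 78.66°| = 101.34°
101.34° > 2α = 57.62°  →  invalid

δ = 101.34°, invalid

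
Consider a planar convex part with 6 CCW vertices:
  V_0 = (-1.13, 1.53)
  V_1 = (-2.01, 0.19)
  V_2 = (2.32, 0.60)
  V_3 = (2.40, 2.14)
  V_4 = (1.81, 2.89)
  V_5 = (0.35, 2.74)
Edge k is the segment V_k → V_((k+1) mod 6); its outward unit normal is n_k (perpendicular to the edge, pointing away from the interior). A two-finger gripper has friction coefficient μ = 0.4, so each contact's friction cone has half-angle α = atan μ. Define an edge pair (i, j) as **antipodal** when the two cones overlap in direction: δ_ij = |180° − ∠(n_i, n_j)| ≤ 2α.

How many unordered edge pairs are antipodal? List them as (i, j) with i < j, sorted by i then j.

α = atan 0.4 = 21.80°;  2α = 43.60°
n_0 = (-0.8359, +0.5489)
n_1 = (+0.0943, -0.9955)
n_2 = (+0.9987, -0.0519)
n_3 = (+0.7860, +0.6183)
n_4 = (-0.1022, +0.9948)
n_5 = (-0.6330, +0.7742)
  (0,1): δ = 51.30°  ·
  (0,2): δ = 30.32°  ✓
  (0,3): δ = 71.48°  ·
  (0,4): δ = 129.16°  ·
  (0,5): δ = 162.56°  ·
  (1,2): δ = 98.38°  ·
  (1,3): δ = 57.22°  ·
  (1,4): δ = 0.46°  ✓
  (1,5): δ = 33.86°  ✓
  (2,3): δ = 138.84°  ·
  (2,4): δ = 81.16°  ·
  (2,5): δ = 47.76°  ·
  (3,4): δ = 122.32°  ·
  (3,5): δ = 88.92°  ·
  (4,5): δ = 146.60°  ·
antipodal pairs: 3

count = 3; pairs: (0,2), (1,4), (1,5)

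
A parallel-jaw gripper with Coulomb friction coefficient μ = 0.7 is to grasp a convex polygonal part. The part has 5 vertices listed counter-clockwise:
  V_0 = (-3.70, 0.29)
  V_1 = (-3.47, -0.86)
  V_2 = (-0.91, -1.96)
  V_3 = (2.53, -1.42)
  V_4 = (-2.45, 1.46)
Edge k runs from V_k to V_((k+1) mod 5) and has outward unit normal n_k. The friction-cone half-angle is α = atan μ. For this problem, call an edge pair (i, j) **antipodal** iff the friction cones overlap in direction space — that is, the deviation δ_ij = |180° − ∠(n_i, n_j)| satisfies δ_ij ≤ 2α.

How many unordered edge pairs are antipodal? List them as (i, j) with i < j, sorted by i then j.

count = 5; pairs: (0,3), (1,3), (1,4), (2,3), (2,4)

α = atan 0.7 = 34.99°;  2α = 69.98°
n_0 = (-0.9806, -0.1961)
n_1 = (-0.3948, -0.9188)
n_2 = (+0.1551, -0.9879)
n_3 = (+0.5006, +0.8657)
n_4 = (-0.6834, +0.7301)
  (0,1): δ = 124.56°  ·
  (0,2): δ = 92.39°  ·
  (0,3): δ = 48.65°  ✓
  (0,4): δ = 121.80°  ·
  (1,2): δ = 147.83°  ·
  (1,3): δ = 6.79°  ✓
  (1,4): δ = 66.36°  ✓
  (2,3): δ = 38.96°  ✓
  (2,4): δ = 34.19°  ✓
  (3,4): δ = 106.85°  ·
antipodal pairs: 5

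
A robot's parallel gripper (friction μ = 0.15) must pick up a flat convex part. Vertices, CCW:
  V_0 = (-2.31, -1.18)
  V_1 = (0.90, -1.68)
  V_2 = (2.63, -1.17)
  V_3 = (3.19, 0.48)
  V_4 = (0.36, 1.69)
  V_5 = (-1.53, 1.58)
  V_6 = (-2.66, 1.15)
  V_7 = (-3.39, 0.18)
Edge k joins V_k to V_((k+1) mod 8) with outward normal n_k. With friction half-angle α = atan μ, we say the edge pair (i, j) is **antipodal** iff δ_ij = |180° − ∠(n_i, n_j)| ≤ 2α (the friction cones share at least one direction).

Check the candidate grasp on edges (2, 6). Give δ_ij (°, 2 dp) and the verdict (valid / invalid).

α = atan 0.15 = 8.53°;  2α = 17.06°
edge 2: e_2 = (+0.56, +1.65);  n_2 = (+0.9469, -0.3214)
edge 6: e_6 = (-0.73, -0.97);  n_6 = (-0.7990, +0.6013)
∠(n_2, n_6) = 161.78°
δ = |180° − 161.78°| = 18.22°
18.22° > 2α = 17.06°  →  invalid

δ = 18.22°, invalid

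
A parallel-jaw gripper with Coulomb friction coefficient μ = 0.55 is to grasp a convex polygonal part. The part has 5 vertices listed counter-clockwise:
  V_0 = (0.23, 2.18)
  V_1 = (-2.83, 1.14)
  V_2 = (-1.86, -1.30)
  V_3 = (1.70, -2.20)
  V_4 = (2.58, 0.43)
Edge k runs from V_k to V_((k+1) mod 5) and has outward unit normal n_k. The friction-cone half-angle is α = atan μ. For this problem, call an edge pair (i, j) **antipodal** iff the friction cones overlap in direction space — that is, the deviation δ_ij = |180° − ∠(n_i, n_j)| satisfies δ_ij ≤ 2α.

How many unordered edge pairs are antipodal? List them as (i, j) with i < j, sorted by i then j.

α = atan 0.55 = 28.81°;  2α = 57.62°
n_0 = (-0.3218, +0.9468)
n_1 = (-0.9293, -0.3694)
n_2 = (-0.2451, -0.9695)
n_3 = (+0.9483, -0.3173)
n_4 = (+0.5973, +0.8020)
  (0,1): δ = 87.09°  ·
  (0,2): δ = 32.96°  ✓
  (0,3): δ = 52.73°  ✓
  (0,4): δ = 124.55°  ·
  (1,2): δ = 125.87°  ·
  (1,3): δ = 40.18°  ✓
  (1,4): δ = 31.65°  ✓
  (2,3): δ = 94.31°  ·
  (2,4): δ = 22.49°  ✓
  (3,4): δ = 108.17°  ·
antipodal pairs: 5

count = 5; pairs: (0,2), (0,3), (1,3), (1,4), (2,4)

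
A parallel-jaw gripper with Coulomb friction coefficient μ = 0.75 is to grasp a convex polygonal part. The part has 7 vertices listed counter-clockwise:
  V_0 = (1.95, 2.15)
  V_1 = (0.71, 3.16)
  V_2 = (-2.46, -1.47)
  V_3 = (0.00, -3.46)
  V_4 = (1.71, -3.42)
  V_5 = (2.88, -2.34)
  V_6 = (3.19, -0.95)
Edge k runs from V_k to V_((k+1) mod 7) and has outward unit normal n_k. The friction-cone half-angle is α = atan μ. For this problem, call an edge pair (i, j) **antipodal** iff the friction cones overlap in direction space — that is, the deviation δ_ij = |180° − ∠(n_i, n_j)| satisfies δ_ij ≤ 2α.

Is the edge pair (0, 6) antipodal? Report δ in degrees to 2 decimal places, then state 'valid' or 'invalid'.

δ = 150.96°, invalid

α = atan 0.75 = 36.87°;  2α = 73.74°
edge 0: e_0 = (-1.24, +1.01);  n_0 = (+0.6315, +0.7753)
edge 6: e_6 = (-1.24, +3.10);  n_6 = (+0.9285, +0.3714)
∠(n_0, n_6) = 29.04°
δ = |180° − 29.04°| = 150.96°
150.96° > 2α = 73.74°  →  invalid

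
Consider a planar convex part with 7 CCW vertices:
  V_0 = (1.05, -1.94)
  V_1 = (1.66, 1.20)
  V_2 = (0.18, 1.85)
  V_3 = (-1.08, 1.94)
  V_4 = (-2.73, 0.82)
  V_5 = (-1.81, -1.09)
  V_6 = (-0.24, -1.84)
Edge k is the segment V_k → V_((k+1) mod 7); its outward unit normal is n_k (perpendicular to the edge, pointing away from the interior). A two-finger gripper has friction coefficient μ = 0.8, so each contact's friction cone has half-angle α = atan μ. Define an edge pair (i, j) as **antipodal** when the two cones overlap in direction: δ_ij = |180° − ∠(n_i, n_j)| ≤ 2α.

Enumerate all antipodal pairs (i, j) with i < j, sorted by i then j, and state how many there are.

α = atan 0.8 = 38.66°;  2α = 77.32°
n_0 = (+0.9816, -0.1907)
n_1 = (+0.4021, +0.9156)
n_2 = (+0.0712, +0.9975)
n_3 = (-0.5616, +0.8274)
n_4 = (-0.9009, -0.4340)
n_5 = (-0.4310, -0.9023)
n_6 = (-0.0773, -0.9970)
  (0,1): δ = 102.72°  ·
  (0,2): δ = 83.09°  ·
  (0,3): δ = 44.84°  ✓
  (0,4): δ = 36.71°  ✓
  (0,5): δ = 75.46°  ✓
  (0,6): δ = 96.56°  ·
  (1,2): δ = 160.38°  ·
  (1,3): δ = 122.12°  ·
  (1,4): δ = 40.57°  ✓
  (1,5): δ = 1.82°  ✓
  (1,6): δ = 19.28°  ✓
  (2,3): δ = 141.75°  ·
  (2,4): δ = 60.20°  ✓
  (2,5): δ = 21.45°  ✓
  (2,6): δ = 0.35°  ✓
  (3,4): δ = 98.45°  ·
  (3,5): δ = 59.70°  ✓
  (3,6): δ = 38.60°  ✓
  (4,5): δ = 141.25°  ·
  (4,6): δ = 120.15°  ·
  (5,6): δ = 158.90°  ·
antipodal pairs: 11

count = 11; pairs: (0,3), (0,4), (0,5), (1,4), (1,5), (1,6), (2,4), (2,5), (2,6), (3,5), (3,6)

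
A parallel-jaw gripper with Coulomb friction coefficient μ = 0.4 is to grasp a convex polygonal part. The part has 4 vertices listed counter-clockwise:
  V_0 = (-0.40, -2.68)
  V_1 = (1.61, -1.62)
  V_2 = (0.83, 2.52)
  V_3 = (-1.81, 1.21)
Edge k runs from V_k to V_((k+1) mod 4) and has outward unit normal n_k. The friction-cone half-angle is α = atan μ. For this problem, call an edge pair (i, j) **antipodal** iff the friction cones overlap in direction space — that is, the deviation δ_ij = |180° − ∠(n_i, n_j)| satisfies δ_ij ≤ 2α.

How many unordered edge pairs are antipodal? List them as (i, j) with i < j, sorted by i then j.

count = 2; pairs: (0,2), (1,3)

α = atan 0.4 = 21.80°;  2α = 43.60°
n_0 = (+0.4665, -0.8845)
n_1 = (+0.9827, +0.1851)
n_2 = (-0.4445, +0.8958)
n_3 = (-0.9401, -0.3408)
  (0,1): δ = 107.14°  ·
  (0,2): δ = 1.41°  ✓
  (0,3): δ = 82.12°  ·
  (1,2): δ = 74.28°  ·
  (1,3): δ = 9.25°  ✓
  (2,3): δ = 96.47°  ·
antipodal pairs: 2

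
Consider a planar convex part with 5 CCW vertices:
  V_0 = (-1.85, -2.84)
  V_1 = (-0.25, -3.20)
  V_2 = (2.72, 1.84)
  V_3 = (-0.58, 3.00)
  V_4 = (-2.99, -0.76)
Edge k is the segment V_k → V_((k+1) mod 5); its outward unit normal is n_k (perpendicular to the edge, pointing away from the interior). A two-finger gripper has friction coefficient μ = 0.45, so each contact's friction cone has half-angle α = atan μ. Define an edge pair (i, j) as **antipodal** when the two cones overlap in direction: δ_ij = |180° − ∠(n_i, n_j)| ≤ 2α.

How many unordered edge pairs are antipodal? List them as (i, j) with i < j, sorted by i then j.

count = 3; pairs: (0,2), (1,3), (2,4)

α = atan 0.45 = 24.23°;  2α = 48.46°
n_0 = (-0.2195, -0.9756)
n_1 = (+0.8615, -0.5077)
n_2 = (+0.3316, +0.9434)
n_3 = (-0.8419, +0.5396)
n_4 = (-0.8769, -0.4806)
  (0,1): δ = 107.83°  ·
  (0,2): δ = 6.69°  ✓
  (0,3): δ = 70.02°  ·
  (0,4): δ = 131.41°  ·
  (1,2): δ = 78.86°  ·
  (1,3): δ = 2.15°  ✓
  (1,4): δ = 59.24°  ·
  (2,3): δ = 103.29°  ·
  (2,4): δ = 41.91°  ✓
  (3,4): δ = 118.62°  ·
antipodal pairs: 3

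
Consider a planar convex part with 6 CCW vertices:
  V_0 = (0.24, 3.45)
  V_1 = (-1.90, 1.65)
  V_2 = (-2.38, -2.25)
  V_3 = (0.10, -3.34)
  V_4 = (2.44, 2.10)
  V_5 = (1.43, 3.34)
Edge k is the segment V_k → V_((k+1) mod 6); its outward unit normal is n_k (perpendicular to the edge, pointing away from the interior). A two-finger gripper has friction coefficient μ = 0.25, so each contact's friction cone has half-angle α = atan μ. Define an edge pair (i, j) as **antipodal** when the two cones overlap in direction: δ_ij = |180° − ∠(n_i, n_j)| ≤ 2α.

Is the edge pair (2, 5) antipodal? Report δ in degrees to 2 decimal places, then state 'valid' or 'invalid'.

δ = 18.45°, valid

α = atan 0.25 = 14.04°;  2α = 28.07°
edge 2: e_2 = (+2.48, -1.09);  n_2 = (-0.4024, -0.9155)
edge 5: e_5 = (-1.19, +0.11);  n_5 = (+0.0920, +0.9958)
∠(n_2, n_5) = 161.55°
δ = |180° − 161.55°| = 18.45°
18.45° ≤ 2α = 28.07°  →  valid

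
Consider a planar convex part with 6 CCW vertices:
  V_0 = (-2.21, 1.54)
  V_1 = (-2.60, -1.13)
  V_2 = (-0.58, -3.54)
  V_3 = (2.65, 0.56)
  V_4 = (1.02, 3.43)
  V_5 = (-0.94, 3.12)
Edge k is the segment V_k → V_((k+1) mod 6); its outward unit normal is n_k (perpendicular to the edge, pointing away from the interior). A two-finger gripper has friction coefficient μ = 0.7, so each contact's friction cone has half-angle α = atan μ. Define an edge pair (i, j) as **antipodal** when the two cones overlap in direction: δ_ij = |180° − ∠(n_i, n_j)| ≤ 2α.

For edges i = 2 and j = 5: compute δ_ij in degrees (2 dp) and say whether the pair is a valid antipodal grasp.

α = atan 0.7 = 34.99°;  2α = 69.98°
edge 2: e_2 = (+3.23, +4.10);  n_2 = (+0.7855, -0.6188)
edge 5: e_5 = (-1.27, -1.58);  n_5 = (-0.7794, +0.6265)
∠(n_2, n_5) = 179.44°
δ = |180° − 179.44°| = 0.56°
0.56° ≤ 2α = 69.98°  →  valid

δ = 0.56°, valid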